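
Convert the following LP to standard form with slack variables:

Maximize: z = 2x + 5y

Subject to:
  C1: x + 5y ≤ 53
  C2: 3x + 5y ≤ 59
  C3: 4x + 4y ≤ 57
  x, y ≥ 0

max z = 2x + 5y

s.t.
  x + 5y + s1 = 53
  3x + 5y + s2 = 59
  4x + 4y + s3 = 57
  x, y, s1, s2, s3 ≥ 0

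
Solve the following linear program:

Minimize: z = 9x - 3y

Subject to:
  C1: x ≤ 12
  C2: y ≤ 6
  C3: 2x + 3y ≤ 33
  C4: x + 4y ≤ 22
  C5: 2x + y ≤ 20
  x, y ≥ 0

Evaluate the objective at each vertex of the feasible region:
  z(0, 0) = 0
  z(10, 0) = 90
  z(8.286, 3.429) = 64.29
  z(0, 5.5) = -16.5  ←
The minimum is at x = 0, y = 5.5.

x = 0, y = 5.5, z = -16.5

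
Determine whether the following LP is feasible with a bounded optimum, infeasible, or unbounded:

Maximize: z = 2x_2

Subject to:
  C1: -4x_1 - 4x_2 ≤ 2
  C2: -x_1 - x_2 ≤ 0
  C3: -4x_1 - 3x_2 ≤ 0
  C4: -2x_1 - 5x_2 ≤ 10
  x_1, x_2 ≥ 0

Unbounded (objective can increase without bound)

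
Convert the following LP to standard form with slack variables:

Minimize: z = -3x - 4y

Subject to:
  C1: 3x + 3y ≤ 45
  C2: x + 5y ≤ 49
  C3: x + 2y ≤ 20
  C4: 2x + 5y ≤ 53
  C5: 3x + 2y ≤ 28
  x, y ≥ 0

min z = -3x - 4y

s.t.
  3x + 3y + s1 = 45
  x + 5y + s2 = 49
  x + 2y + s3 = 20
  2x + 5y + s4 = 53
  3x + 2y + s5 = 28
  x, y, s1, s2, s3, s4, s5 ≥ 0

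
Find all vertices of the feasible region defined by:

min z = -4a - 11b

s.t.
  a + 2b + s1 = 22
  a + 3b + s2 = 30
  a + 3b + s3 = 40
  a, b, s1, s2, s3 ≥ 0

(0, 0), (22, 0), (6, 8), (0, 10)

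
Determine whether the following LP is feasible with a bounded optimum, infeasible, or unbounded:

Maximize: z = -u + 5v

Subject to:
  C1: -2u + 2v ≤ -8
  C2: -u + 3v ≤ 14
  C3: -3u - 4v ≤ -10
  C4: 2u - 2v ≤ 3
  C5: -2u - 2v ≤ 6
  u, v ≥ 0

Infeasible (no feasible solution exists)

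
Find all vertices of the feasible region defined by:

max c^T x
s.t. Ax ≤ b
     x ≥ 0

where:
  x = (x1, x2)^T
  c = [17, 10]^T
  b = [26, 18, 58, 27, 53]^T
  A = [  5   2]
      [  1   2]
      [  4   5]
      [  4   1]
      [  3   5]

(0, 0), (5.2, 0), (2, 8), (0, 9)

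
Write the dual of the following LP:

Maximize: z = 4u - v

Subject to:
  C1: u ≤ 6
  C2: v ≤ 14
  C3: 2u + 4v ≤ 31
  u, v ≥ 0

Primal max cᵀx s.t. Ax ≤ b, x ≥ 0  →  Dual min bᵀy s.t. Aᵀy ≥ c, y ≥ 0.

Minimize: z = 6y1 + 14y2 + 31y3

Subject to:
  y1 + 2y3 ≥ 4
  y2 + 4y3 ≥ -1
  y1, y2, y3 ≥ 0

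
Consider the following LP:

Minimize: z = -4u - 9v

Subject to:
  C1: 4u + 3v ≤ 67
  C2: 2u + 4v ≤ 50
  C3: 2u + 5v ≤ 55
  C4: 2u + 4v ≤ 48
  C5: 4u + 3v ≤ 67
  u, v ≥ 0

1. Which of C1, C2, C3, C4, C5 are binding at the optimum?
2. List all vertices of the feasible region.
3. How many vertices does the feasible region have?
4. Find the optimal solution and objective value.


1. C3, C4
2. (0, 0), (16.75, 0), (12.4, 5.8), (10, 7), (0, 11)
3. 5
4. u = 10, v = 7, z = -103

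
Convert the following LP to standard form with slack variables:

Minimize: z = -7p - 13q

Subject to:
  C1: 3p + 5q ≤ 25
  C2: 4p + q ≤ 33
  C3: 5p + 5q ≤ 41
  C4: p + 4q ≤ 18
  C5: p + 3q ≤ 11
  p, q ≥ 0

min z = -7p - 13q

s.t.
  3p + 5q + s1 = 25
  4p + q + s2 = 33
  5p + 5q + s3 = 41
  p + 4q + s4 = 18
  p + 3q + s5 = 11
  p, q, s1, s2, s3, s4, s5 ≥ 0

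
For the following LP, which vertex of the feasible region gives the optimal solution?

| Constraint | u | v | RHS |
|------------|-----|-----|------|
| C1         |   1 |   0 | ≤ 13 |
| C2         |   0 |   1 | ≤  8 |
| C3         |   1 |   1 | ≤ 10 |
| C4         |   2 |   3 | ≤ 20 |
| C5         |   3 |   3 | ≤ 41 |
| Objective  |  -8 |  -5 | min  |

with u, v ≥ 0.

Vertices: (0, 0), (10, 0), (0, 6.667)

Evaluate the objective at each vertex of the feasible region:
  z(0, 0) = 0
  z(10, 0) = -80  ←
  z(0, 6.667) = -33.33
The minimum is at u = 10, v = 0.

(10, 0)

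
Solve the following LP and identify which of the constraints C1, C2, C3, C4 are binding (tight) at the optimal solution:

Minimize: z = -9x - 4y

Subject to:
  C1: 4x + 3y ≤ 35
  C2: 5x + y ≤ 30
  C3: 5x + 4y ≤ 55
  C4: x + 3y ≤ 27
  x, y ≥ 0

At x = 5, y = 5, compute slack b - a·x for each constraint:
  C1: 35 − 35 = 0  (binding)
  C2: 30 − 30 = 0  (binding)
  C3: 55 − 45 = 10  (slack)
  C4: 27 − 20 = 7  (slack)

Optimal: x = 5, y = 5
Binding: C1, C2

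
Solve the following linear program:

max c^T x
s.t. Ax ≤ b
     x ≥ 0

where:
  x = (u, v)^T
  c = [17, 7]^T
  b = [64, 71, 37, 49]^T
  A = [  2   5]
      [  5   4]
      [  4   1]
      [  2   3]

Evaluate the objective at each vertex of the feasible region:
  z(0, 0) = 0
  z(9.25, 0) = 157.2
  z(7, 9) = 182  ←
  z(5.824, 10.47) = 172.3
  z(0, 12.8) = 89.6
The maximum is at u = 7, v = 9.

u = 7, v = 9, z = 182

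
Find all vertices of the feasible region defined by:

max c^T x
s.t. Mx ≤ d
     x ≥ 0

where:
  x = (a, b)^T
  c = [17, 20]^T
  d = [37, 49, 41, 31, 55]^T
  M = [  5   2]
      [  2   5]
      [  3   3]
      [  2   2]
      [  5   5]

(0, 0), (7.4, 0), (5, 6), (2, 9), (0, 9.8)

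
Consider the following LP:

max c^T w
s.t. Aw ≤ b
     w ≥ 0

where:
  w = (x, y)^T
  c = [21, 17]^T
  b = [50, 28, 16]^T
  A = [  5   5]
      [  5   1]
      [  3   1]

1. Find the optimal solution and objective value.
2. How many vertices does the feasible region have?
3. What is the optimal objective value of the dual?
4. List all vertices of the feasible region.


1. x = 3, y = 7, z = 182
2. 4
3. 182
4. (0, 0), (5.333, 0), (3, 7), (0, 10)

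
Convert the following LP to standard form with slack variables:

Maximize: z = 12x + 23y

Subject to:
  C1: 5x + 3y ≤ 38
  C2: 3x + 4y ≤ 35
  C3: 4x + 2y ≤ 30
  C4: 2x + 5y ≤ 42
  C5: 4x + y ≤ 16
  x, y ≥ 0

max z = 12x + 23y

s.t.
  5x + 3y + s1 = 38
  3x + 4y + s2 = 35
  4x + 2y + s3 = 30
  2x + 5y + s4 = 42
  4x + y + s5 = 16
  x, y, s1, s2, s3, s4, s5 ≥ 0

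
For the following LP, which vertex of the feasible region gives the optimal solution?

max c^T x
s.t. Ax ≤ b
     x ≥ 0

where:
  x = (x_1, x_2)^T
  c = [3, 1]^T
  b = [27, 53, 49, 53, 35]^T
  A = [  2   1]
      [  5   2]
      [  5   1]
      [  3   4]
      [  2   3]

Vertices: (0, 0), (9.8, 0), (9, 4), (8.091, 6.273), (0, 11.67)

Evaluate the objective at each vertex of the feasible region:
  z(0, 0) = 0
  z(9.8, 0) = 29.4
  z(9, 4) = 31  ←
  z(8.091, 6.273) = 30.55
  z(0, 11.67) = 11.67
The maximum is at x_1 = 9, x_2 = 4.

(9, 4)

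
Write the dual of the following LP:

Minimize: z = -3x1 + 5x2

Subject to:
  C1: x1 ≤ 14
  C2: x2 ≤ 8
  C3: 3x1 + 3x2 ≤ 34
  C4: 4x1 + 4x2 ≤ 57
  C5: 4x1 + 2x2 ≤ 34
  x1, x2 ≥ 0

Primal min cᵀx s.t. Ax ≤ b, x ≥ 0  →  Dual max −bᵀy s.t. Aᵀy ≥ −c, y ≥ 0.

Maximize: z = -14y1 - 8y2 - 34y3 - 57y4 - 34y5

Subject to:
  y1 + 3y3 + 4y4 + 4y5 ≥ 3
  y2 + 3y3 + 4y4 + 2y5 ≥ -5
  y1, y2, y3, y4, y5 ≥ 0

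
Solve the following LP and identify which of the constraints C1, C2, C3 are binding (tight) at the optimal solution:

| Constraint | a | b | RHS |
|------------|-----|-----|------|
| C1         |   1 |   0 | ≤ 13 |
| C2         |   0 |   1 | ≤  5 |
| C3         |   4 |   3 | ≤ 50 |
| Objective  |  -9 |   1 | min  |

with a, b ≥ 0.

At a = 12.5, b = 0, compute slack b - a·x for each constraint:
  C1: 13 − 12.5 = 0.5  (slack)
  C2: 5 − 0 = 5  (slack)
  C3: 50 − 50 = 0  (binding)

Optimal: a = 12.5, b = 0
Binding: C3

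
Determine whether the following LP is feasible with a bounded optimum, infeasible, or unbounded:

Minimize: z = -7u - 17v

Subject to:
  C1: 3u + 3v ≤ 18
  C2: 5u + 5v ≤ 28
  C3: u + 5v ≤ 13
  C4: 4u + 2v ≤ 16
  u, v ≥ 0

Feasible with a bounded optimal solution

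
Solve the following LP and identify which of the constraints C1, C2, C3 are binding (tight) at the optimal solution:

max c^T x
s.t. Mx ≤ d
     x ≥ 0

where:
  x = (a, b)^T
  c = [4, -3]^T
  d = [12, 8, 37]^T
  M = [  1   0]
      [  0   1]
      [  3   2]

At a = 12, b = 0, compute slack b - a·x for each constraint:
  C1: 12 − 12 = 0  (binding)
  C2: 8 − 0 = 8  (slack)
  C3: 37 − 36 = 1  (slack)

Optimal: a = 12, b = 0
Binding: C1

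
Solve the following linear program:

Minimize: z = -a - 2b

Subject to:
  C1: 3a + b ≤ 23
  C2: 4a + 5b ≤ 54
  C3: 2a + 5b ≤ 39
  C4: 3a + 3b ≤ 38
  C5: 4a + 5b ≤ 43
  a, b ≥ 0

Evaluate the objective at each vertex of the feasible region:
  z(0, 0) = 0
  z(7.667, 0) = -7.667
  z(6.545, 3.364) = -13.27
  z(2, 7) = -16  ←
  z(0, 7.8) = -15.6
The minimum is at a = 2, b = 7.

a = 2, b = 7, z = -16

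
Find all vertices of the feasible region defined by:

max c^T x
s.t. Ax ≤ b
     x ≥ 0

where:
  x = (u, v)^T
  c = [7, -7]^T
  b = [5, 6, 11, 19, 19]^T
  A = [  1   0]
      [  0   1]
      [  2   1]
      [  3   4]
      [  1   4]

(0, 0), (5, 0), (5, 1), (0, 4.75)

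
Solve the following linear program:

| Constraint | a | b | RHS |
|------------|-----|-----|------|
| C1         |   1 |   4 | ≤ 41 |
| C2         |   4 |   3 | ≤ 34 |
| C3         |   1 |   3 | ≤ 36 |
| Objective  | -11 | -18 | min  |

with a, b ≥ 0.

Evaluate the objective at each vertex of the feasible region:
  z(0, 0) = 0
  z(8.5, 0) = -93.5
  z(1, 10) = -191  ←
  z(0, 10.25) = -184.5
The minimum is at a = 1, b = 10.

a = 1, b = 10, z = -191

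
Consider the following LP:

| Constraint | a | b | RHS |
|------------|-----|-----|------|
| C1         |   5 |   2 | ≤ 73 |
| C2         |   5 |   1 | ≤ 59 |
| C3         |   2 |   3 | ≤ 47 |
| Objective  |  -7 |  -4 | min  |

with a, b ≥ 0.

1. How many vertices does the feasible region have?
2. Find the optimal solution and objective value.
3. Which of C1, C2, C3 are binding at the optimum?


1. 4
2. a = 10, b = 9, z = -106
3. C2, C3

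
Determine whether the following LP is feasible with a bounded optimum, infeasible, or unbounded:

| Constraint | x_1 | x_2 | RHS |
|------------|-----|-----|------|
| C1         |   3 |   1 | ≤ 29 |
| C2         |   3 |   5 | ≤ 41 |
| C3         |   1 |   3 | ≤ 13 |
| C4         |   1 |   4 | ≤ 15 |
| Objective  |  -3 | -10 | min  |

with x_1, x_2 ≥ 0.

Feasible with a bounded optimal solution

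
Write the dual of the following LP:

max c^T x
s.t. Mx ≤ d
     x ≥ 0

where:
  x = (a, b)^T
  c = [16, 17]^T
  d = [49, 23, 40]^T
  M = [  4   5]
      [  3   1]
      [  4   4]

Primal max cᵀx s.t. Ax ≤ b, x ≥ 0  →  Dual min bᵀy s.t. Aᵀy ≥ c, y ≥ 0.

Minimize: z = 49y1 + 23y2 + 40y3

Subject to:
  4y1 + 3y2 + 4y3 ≥ 16
  5y1 + y2 + 4y3 ≥ 17
  y1, y2, y3 ≥ 0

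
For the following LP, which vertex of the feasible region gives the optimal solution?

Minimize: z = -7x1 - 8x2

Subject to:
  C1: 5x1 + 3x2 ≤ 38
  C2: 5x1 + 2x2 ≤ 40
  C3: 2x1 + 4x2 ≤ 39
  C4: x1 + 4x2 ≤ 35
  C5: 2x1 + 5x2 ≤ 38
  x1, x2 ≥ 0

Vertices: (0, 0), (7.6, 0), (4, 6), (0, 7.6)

Evaluate the objective at each vertex of the feasible region:
  z(0, 0) = 0
  z(7.6, 0) = -53.2
  z(4, 6) = -76  ←
  z(0, 7.6) = -60.8
The minimum is at x1 = 4, x2 = 6.

(4, 6)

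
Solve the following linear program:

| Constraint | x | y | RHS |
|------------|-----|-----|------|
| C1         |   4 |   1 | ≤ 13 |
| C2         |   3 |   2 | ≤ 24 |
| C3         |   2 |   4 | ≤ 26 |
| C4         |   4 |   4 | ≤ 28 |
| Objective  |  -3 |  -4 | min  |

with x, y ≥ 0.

Evaluate the objective at each vertex of the feasible region:
  z(0, 0) = 0
  z(3.25, 0) = -9.75
  z(2, 5) = -26
  z(1, 6) = -27  ←
  z(0, 6.5) = -26
The minimum is at x = 1, y = 6.

x = 1, y = 6, z = -27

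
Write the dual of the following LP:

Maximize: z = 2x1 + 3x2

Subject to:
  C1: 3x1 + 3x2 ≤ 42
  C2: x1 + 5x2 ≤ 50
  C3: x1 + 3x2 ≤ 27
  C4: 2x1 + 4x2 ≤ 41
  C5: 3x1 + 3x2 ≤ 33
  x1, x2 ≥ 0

Primal max cᵀx s.t. Ax ≤ b, x ≥ 0  →  Dual min bᵀy s.t. Aᵀy ≥ c, y ≥ 0.

Minimize: z = 42y1 + 50y2 + 27y3 + 41y4 + 33y5

Subject to:
  3y1 + y2 + y3 + 2y4 + 3y5 ≥ 2
  3y1 + 5y2 + 3y3 + 4y4 + 3y5 ≥ 3
  y1, y2, y3, y4, y5 ≥ 0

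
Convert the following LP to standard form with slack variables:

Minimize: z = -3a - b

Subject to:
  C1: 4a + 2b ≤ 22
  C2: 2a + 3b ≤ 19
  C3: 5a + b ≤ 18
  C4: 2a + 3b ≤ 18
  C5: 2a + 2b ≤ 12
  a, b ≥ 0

min z = -3a - b

s.t.
  4a + 2b + s1 = 22
  2a + 3b + s2 = 19
  5a + b + s3 = 18
  2a + 3b + s4 = 18
  2a + 2b + s5 = 12
  a, b, s1, s2, s3, s4, s5 ≥ 0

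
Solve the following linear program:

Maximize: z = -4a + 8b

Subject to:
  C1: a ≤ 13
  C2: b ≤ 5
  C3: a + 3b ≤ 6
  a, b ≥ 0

Evaluate the objective at each vertex of the feasible region:
  z(0, 0) = 0
  z(6, 0) = -24
  z(0, 2) = 16  ←
The maximum is at a = 0, b = 2.

a = 0, b = 2, z = 16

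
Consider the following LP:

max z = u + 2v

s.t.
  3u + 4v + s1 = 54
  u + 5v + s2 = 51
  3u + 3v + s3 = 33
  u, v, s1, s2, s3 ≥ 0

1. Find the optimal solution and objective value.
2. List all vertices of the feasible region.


1. u = 1, v = 10, z = 21
2. (0, 0), (11, 0), (1, 10), (0, 10.2)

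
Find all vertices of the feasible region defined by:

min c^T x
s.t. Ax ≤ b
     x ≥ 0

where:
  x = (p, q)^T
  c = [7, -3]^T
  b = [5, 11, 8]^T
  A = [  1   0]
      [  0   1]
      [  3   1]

(0, 0), (2.667, 0), (0, 8)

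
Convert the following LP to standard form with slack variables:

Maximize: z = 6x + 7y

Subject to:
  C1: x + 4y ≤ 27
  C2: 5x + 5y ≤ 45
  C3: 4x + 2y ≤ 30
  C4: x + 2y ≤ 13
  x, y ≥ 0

max z = 6x + 7y

s.t.
  x + 4y + s1 = 27
  5x + 5y + s2 = 45
  4x + 2y + s3 = 30
  x + 2y + s4 = 13
  x, y, s1, s2, s3, s4 ≥ 0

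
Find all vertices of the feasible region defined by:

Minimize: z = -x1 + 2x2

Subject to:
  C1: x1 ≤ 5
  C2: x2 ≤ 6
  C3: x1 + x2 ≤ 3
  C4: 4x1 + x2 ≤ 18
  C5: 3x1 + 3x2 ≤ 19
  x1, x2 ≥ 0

(0, 0), (3, 0), (0, 3)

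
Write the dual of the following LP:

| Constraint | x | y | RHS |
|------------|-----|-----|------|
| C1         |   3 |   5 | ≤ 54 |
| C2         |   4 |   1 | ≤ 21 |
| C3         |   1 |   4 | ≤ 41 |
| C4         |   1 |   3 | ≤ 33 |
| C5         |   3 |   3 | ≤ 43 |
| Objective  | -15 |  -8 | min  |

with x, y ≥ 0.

Primal min cᵀx s.t. Ax ≤ b, x ≥ 0  →  Dual max −bᵀy s.t. Aᵀy ≥ −c, y ≥ 0.

Maximize: z = -54y1 - 21y2 - 41y3 - 33y4 - 43y5

Subject to:
  3y1 + 4y2 + y3 + y4 + 3y5 ≥ 15
  5y1 + y2 + 4y3 + 3y4 + 3y5 ≥ 8
  y1, y2, y3, y4, y5 ≥ 0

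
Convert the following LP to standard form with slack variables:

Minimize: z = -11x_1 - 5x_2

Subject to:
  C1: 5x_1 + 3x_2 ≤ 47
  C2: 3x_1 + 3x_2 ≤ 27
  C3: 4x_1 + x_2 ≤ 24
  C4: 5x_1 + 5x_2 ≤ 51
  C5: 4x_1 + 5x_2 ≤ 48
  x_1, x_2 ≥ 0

min z = -11x_1 - 5x_2

s.t.
  5x_1 + 3x_2 + s1 = 47
  3x_1 + 3x_2 + s2 = 27
  4x_1 + x_2 + s3 = 24
  5x_1 + 5x_2 + s4 = 51
  4x_1 + 5x_2 + s5 = 48
  x_1, x_2, s1, s2, s3, s4, s5 ≥ 0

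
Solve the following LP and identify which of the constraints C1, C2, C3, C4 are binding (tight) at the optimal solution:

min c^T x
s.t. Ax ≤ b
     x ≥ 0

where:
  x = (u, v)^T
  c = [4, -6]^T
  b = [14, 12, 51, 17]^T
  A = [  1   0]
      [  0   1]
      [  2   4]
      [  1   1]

At u = 0, v = 12, compute slack b - a·x for each constraint:
  C1: 14 − 0 = 14  (slack)
  C2: 12 − 12 = 0  (binding)
  C3: 51 − 48 = 3  (slack)
  C4: 17 − 12 = 5  (slack)

Optimal: u = 0, v = 12
Binding: C2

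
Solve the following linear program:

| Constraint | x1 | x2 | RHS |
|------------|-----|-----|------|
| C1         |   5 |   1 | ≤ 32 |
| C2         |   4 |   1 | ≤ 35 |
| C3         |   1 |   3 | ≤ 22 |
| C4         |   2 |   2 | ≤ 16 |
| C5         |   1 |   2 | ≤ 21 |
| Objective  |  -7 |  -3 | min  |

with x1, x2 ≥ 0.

Evaluate the objective at each vertex of the feasible region:
  z(0, 0) = 0
  z(6.4, 0) = -44.8
  z(6, 2) = -48  ←
  z(1, 7) = -28
  z(0, 7.333) = -22
The minimum is at x1 = 6, x2 = 2.

x1 = 6, x2 = 2, z = -48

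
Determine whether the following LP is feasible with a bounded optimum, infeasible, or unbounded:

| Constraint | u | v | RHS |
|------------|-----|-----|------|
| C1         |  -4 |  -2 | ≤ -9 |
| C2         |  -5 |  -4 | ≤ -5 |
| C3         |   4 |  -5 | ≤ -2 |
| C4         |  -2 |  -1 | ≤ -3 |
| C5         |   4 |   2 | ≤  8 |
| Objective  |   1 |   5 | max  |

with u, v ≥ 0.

Infeasible (no feasible solution exists)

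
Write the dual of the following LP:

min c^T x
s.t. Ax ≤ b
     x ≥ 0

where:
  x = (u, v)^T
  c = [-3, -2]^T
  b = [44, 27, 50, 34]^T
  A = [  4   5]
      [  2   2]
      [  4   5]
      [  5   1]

Primal min cᵀx s.t. Ax ≤ b, x ≥ 0  →  Dual max −bᵀy s.t. Aᵀy ≥ −c, y ≥ 0.

Maximize: z = -44y1 - 27y2 - 50y3 - 34y4

Subject to:
  4y1 + 2y2 + 4y3 + 5y4 ≥ 3
  5y1 + 2y2 + 5y3 + y4 ≥ 2
  y1, y2, y3, y4 ≥ 0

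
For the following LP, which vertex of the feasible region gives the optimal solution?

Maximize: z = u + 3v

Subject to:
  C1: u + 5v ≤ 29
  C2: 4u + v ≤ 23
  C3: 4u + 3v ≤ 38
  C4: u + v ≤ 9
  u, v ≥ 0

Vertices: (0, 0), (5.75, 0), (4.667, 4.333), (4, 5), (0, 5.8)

Evaluate the objective at each vertex of the feasible region:
  z(0, 0) = 0
  z(5.75, 0) = 5.75
  z(4.667, 4.333) = 17.67
  z(4, 5) = 19  ←
  z(0, 5.8) = 17.4
The maximum is at u = 4, v = 5.

(4, 5)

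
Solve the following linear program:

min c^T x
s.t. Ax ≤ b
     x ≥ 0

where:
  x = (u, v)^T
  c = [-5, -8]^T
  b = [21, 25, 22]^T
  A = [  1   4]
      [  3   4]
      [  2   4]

Evaluate the objective at each vertex of the feasible region:
  z(0, 0) = 0
  z(8.333, 0) = -41.67
  z(3, 4) = -47  ←
  z(1, 5) = -45
  z(0, 5.25) = -42
The minimum is at u = 3, v = 4.

u = 3, v = 4, z = -47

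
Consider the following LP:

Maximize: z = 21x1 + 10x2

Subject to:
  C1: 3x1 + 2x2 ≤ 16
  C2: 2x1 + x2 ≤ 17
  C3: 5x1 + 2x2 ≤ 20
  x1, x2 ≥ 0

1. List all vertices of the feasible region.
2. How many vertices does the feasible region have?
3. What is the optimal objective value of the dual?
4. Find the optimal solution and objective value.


1. (0, 0), (4, 0), (2, 5), (0, 8)
2. 4
3. 92
4. x1 = 2, x2 = 5, z = 92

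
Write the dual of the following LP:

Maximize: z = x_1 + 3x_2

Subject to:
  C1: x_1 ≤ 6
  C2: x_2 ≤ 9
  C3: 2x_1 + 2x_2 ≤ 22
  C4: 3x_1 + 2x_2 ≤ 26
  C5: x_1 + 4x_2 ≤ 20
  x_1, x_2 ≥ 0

Primal max cᵀx s.t. Ax ≤ b, x ≥ 0  →  Dual min bᵀy s.t. Aᵀy ≥ c, y ≥ 0.

Minimize: z = 6y1 + 9y2 + 22y3 + 26y4 + 20y5

Subject to:
  y1 + 2y3 + 3y4 + y5 ≥ 1
  y2 + 2y3 + 2y4 + 4y5 ≥ 3
  y1, y2, y3, y4, y5 ≥ 0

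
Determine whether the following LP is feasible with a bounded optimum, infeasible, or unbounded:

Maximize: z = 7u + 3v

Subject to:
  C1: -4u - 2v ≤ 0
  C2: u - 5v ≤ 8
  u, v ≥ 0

Unbounded (objective can increase without bound)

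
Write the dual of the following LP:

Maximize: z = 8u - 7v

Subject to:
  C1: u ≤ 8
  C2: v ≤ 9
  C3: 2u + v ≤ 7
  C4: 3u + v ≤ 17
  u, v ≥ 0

Primal max cᵀx s.t. Ax ≤ b, x ≥ 0  →  Dual min bᵀy s.t. Aᵀy ≥ c, y ≥ 0.

Minimize: z = 8y1 + 9y2 + 7y3 + 17y4

Subject to:
  y1 + 2y3 + 3y4 ≥ 8
  y2 + y3 + y4 ≥ -7
  y1, y2, y3, y4 ≥ 0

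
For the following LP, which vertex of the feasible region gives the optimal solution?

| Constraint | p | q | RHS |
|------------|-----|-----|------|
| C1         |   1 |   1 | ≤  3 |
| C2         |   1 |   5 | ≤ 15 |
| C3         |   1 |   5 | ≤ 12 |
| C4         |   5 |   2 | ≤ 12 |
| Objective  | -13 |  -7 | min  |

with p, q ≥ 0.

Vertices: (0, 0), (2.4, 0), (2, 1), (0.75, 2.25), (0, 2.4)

Evaluate the objective at each vertex of the feasible region:
  z(0, 0) = 0
  z(2.4, 0) = -31.2
  z(2, 1) = -33  ←
  z(0.75, 2.25) = -25.5
  z(0, 2.4) = -16.8
The minimum is at p = 2, q = 1.

(2, 1)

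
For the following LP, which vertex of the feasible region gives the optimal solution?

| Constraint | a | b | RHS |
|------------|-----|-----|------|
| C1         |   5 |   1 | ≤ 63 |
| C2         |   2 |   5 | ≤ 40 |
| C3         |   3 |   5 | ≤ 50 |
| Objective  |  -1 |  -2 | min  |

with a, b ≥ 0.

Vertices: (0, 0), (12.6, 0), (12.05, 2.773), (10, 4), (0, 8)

Evaluate the objective at each vertex of the feasible region:
  z(0, 0) = 0
  z(12.6, 0) = -12.6
  z(12.05, 2.773) = -17.59
  z(10, 4) = -18  ←
  z(0, 8) = -16
The minimum is at a = 10, b = 4.

(10, 4)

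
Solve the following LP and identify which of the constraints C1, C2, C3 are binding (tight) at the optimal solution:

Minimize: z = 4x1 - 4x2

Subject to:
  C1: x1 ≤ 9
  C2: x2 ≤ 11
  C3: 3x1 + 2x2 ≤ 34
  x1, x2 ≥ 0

At x1 = 0, x2 = 11, compute slack b - a·x for each constraint:
  C1: 9 − 0 = 9  (slack)
  C2: 11 − 11 = 0  (binding)
  C3: 34 − 22 = 12  (slack)

Optimal: x1 = 0, x2 = 11
Binding: C2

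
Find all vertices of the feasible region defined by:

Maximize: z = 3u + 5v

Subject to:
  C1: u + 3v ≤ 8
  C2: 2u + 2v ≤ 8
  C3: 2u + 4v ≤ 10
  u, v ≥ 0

(0, 0), (4, 0), (3, 1), (0, 2.5)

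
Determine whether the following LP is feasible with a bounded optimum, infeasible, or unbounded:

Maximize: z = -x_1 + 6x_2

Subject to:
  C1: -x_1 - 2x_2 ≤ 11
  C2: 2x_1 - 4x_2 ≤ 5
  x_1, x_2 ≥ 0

Unbounded (objective can increase without bound)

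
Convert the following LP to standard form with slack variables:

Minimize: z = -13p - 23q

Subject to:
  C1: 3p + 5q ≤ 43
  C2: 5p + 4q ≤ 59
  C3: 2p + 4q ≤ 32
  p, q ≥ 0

min z = -13p - 23q

s.t.
  3p + 5q + s1 = 43
  5p + 4q + s2 = 59
  2p + 4q + s3 = 32
  p, q, s1, s2, s3 ≥ 0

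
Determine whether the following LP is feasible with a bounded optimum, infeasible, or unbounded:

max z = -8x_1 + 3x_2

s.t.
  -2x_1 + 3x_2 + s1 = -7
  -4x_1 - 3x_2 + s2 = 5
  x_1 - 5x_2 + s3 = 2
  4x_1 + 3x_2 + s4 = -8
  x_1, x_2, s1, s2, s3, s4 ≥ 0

Infeasible (no feasible solution exists)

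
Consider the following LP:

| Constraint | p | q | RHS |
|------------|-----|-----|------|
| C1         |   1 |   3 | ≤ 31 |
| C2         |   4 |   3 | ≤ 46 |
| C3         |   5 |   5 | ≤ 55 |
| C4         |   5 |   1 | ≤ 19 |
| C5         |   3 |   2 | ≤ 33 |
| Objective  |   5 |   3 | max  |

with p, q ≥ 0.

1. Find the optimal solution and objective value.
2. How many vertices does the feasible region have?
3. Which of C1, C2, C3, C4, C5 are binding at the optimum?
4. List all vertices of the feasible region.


1. p = 2, q = 9, z = 37
2. 5
3. C3, C4
4. (0, 0), (3.8, 0), (2, 9), (1, 10), (0, 10.33)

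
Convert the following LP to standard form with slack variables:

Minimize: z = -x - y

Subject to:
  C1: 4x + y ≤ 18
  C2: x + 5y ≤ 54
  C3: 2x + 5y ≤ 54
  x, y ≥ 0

min z = -x - y

s.t.
  4x + y + s1 = 18
  x + 5y + s2 = 54
  2x + 5y + s3 = 54
  x, y, s1, s2, s3 ≥ 0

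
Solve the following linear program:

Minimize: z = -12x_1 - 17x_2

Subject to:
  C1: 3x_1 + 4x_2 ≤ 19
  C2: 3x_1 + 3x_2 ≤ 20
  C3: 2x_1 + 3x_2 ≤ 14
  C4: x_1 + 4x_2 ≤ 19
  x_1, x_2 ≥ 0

Evaluate the objective at each vertex of the feasible region:
  z(0, 0) = 0
  z(6.333, 0) = -76
  z(1, 4) = -80  ←
  z(0, 4.667) = -79.33
The minimum is at x_1 = 1, x_2 = 4.

x_1 = 1, x_2 = 4, z = -80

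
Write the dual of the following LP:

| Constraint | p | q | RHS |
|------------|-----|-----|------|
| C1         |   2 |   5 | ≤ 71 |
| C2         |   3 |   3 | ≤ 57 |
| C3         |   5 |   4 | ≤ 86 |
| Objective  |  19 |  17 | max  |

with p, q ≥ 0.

Primal max cᵀx s.t. Ax ≤ b, x ≥ 0  →  Dual min bᵀy s.t. Aᵀy ≥ c, y ≥ 0.

Minimize: z = 71y1 + 57y2 + 86y3

Subject to:
  2y1 + 3y2 + 5y3 ≥ 19
  5y1 + 3y2 + 4y3 ≥ 17
  y1, y2, y3 ≥ 0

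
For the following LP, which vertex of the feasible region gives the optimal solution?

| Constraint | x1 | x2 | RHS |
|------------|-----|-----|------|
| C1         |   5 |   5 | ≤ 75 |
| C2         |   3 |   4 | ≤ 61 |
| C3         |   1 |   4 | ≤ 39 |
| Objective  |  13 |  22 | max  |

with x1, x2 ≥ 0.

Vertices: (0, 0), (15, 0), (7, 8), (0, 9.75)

Evaluate the objective at each vertex of the feasible region:
  z(0, 0) = 0
  z(15, 0) = 195
  z(7, 8) = 267  ←
  z(0, 9.75) = 214.5
The maximum is at x1 = 7, x2 = 8.

(7, 8)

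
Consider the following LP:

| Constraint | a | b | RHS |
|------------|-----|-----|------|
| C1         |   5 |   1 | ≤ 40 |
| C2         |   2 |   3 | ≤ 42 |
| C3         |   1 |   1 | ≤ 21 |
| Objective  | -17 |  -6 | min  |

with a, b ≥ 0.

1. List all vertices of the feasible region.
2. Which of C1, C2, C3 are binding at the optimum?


1. (0, 0), (8, 0), (6, 10), (0, 14)
2. C1, C2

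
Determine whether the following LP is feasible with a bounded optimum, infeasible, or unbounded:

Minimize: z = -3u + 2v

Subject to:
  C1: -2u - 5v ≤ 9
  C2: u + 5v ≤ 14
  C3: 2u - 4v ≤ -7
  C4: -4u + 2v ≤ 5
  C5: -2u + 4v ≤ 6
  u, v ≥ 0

Infeasible (no feasible solution exists)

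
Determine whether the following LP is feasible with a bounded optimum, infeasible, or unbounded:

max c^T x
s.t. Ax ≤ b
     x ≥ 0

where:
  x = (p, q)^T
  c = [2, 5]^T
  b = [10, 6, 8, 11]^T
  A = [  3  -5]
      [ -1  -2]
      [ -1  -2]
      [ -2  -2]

Unbounded (objective can increase without bound)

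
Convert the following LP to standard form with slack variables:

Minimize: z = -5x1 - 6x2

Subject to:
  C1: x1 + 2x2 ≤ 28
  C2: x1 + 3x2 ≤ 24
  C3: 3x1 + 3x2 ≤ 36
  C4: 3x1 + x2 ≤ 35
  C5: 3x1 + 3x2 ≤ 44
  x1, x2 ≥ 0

min z = -5x1 - 6x2

s.t.
  x1 + 2x2 + s1 = 28
  x1 + 3x2 + s2 = 24
  3x1 + 3x2 + s3 = 36
  3x1 + x2 + s4 = 35
  3x1 + 3x2 + s5 = 44
  x1, x2, s1, s2, s3, s4, s5 ≥ 0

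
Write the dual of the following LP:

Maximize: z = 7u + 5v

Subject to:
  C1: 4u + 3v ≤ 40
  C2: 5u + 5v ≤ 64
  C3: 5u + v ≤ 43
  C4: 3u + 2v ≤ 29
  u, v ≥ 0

Primal max cᵀx s.t. Ax ≤ b, x ≥ 0  →  Dual min bᵀy s.t. Aᵀy ≥ c, y ≥ 0.

Minimize: z = 40y1 + 64y2 + 43y3 + 29y4

Subject to:
  4y1 + 5y2 + 5y3 + 3y4 ≥ 7
  3y1 + 5y2 + y3 + 2y4 ≥ 5
  y1, y2, y3, y4 ≥ 0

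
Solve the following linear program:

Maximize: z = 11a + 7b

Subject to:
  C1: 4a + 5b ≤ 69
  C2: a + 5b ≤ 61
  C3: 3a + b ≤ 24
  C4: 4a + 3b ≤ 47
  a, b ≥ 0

Evaluate the objective at each vertex of the feasible region:
  z(0, 0) = 0
  z(8, 0) = 88
  z(5, 9) = 118  ←
  z(3.5, 11) = 115.5
  z(2.667, 11.67) = 111
  z(0, 12.2) = 85.4
The maximum is at a = 5, b = 9.

a = 5, b = 9, z = 118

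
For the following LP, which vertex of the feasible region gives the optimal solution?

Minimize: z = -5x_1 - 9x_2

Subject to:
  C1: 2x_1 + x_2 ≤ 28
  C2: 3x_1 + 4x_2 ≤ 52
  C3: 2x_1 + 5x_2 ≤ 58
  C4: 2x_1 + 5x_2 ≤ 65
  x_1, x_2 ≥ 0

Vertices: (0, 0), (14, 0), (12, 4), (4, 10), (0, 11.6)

Evaluate the objective at each vertex of the feasible region:
  z(0, 0) = 0
  z(14, 0) = -70
  z(12, 4) = -96
  z(4, 10) = -110  ←
  z(0, 11.6) = -104.4
The minimum is at x_1 = 4, x_2 = 10.

(4, 10)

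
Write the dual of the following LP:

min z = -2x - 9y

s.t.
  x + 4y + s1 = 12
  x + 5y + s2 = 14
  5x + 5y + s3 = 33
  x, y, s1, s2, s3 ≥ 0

Primal min cᵀx s.t. Ax ≤ b, x ≥ 0  →  Dual max −bᵀy s.t. Aᵀy ≥ −c, y ≥ 0.

Maximize: z = -12y1 - 14y2 - 33y3

Subject to:
  y1 + y2 + 5y3 ≥ 2
  4y1 + 5y2 + 5y3 ≥ 9
  y1, y2, y3 ≥ 0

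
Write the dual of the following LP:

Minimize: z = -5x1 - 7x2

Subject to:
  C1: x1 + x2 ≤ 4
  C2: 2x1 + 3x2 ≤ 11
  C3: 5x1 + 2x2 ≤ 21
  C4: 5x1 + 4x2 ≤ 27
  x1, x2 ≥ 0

Primal min cᵀx s.t. Ax ≤ b, x ≥ 0  →  Dual max −bᵀy s.t. Aᵀy ≥ −c, y ≥ 0.

Maximize: z = -4y1 - 11y2 - 21y3 - 27y4

Subject to:
  y1 + 2y2 + 5y3 + 5y4 ≥ 5
  y1 + 3y2 + 2y3 + 4y4 ≥ 7
  y1, y2, y3, y4 ≥ 0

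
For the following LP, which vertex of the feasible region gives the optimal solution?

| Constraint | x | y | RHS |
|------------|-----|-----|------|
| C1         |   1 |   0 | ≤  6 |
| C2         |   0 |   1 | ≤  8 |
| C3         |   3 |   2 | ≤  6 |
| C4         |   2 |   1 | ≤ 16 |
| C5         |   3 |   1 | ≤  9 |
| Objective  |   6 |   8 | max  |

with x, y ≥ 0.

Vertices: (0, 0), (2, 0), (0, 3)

Evaluate the objective at each vertex of the feasible region:
  z(0, 0) = 0
  z(2, 0) = 12
  z(0, 3) = 24  ←
The maximum is at x = 0, y = 3.

(0, 3)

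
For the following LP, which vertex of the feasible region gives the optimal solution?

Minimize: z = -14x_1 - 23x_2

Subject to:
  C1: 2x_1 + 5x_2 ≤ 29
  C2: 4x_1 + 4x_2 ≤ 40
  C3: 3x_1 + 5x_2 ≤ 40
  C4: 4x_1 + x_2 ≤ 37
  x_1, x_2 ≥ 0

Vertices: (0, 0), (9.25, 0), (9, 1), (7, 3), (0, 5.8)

Evaluate the objective at each vertex of the feasible region:
  z(0, 0) = 0
  z(9.25, 0) = -129.5
  z(9, 1) = -149
  z(7, 3) = -167  ←
  z(0, 5.8) = -133.4
The minimum is at x_1 = 7, x_2 = 3.

(7, 3)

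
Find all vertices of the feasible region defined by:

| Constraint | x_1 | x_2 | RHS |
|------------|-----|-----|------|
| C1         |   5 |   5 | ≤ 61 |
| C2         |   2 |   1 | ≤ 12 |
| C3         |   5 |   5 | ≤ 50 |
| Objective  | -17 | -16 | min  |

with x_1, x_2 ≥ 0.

(0, 0), (6, 0), (2, 8), (0, 10)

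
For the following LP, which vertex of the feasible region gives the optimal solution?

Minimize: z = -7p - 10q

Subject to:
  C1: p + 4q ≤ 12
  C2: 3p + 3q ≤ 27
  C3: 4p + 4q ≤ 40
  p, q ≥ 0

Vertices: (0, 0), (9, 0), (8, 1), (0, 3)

Evaluate the objective at each vertex of the feasible region:
  z(0, 0) = 0
  z(9, 0) = -63
  z(8, 1) = -66  ←
  z(0, 3) = -30
The minimum is at p = 8, q = 1.

(8, 1)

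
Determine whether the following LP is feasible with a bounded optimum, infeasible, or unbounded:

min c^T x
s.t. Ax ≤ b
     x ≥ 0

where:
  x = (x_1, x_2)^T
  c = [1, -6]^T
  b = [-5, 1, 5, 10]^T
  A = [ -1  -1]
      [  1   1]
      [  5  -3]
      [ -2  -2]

Infeasible (no feasible solution exists)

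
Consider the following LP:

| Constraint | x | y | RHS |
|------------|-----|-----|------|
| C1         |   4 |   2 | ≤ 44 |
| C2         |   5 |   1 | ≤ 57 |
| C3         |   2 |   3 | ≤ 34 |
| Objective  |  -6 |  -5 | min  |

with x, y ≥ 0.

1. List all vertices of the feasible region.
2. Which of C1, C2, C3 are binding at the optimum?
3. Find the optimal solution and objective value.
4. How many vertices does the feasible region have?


1. (0, 0), (11, 0), (8, 6), (0, 11.33)
2. C1, C3
3. x = 8, y = 6, z = -78
4. 4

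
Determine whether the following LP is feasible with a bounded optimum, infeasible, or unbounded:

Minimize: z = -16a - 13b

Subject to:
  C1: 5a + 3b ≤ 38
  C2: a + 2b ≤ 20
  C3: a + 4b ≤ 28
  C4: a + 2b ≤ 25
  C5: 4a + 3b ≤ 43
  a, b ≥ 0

Feasible with a bounded optimal solution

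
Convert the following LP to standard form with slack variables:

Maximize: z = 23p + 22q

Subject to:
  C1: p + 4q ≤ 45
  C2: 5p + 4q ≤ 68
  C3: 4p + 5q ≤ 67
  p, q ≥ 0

max z = 23p + 22q

s.t.
  p + 4q + s1 = 45
  5p + 4q + s2 = 68
  4p + 5q + s3 = 67
  p, q, s1, s2, s3 ≥ 0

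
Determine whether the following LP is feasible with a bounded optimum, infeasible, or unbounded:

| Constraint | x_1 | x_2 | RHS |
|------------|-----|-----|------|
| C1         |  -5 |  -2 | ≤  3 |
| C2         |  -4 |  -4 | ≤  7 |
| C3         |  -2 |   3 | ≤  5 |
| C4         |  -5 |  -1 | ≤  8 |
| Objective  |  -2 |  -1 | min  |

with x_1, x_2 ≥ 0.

Unbounded (objective can decrease without bound)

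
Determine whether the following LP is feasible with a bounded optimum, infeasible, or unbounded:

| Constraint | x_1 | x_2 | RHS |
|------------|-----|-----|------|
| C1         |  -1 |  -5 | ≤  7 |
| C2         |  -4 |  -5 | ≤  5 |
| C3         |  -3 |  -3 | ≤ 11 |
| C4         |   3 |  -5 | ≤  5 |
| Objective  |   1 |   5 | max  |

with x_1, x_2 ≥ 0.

Unbounded (objective can increase without bound)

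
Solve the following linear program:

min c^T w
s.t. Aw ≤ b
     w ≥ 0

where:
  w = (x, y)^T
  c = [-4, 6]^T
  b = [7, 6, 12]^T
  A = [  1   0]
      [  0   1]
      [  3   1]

Evaluate the objective at each vertex of the feasible region:
  z(0, 0) = 0
  z(4, 0) = -16  ←
  z(2, 6) = 28
  z(0, 6) = 36
The minimum is at x = 4, y = 0.

x = 4, y = 0, z = -16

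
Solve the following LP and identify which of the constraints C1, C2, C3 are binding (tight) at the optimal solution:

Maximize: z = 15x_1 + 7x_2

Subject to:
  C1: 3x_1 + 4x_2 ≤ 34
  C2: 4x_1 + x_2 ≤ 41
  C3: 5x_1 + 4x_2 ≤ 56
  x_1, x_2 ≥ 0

At x_1 = 10, x_2 = 1, compute slack b - a·x for each constraint:
  C1: 34 − 34 = 0  (binding)
  C2: 41 − 41 = 0  (binding)
  C3: 56 − 54 = 2  (slack)

Optimal: x_1 = 10, x_2 = 1
Binding: C1, C2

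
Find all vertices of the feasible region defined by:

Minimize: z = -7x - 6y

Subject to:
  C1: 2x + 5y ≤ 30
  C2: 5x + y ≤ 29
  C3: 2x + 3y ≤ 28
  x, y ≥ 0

(0, 0), (5.8, 0), (5, 4), (0, 6)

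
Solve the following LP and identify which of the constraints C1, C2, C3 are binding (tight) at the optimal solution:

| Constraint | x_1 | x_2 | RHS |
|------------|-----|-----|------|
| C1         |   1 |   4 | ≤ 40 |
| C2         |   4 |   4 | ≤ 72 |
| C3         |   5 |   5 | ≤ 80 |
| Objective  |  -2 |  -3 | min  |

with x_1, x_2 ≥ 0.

At x_1 = 8, x_2 = 8, compute slack b - a·x for each constraint:
  C1: 40 − 40 = 0  (binding)
  C2: 72 − 64 = 8  (slack)
  C3: 80 − 80 = 0  (binding)

Optimal: x_1 = 8, x_2 = 8
Binding: C1, C3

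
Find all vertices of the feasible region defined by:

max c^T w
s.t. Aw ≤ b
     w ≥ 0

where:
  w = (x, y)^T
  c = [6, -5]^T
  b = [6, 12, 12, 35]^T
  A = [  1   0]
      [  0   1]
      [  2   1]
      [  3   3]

(0, 0), (6, 0), (0.3333, 11.33), (0, 11.67)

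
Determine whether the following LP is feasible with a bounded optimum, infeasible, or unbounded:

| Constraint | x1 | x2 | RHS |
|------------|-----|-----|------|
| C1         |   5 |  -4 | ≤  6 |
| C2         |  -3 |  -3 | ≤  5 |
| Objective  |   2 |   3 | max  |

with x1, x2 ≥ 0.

Unbounded (objective can increase without bound)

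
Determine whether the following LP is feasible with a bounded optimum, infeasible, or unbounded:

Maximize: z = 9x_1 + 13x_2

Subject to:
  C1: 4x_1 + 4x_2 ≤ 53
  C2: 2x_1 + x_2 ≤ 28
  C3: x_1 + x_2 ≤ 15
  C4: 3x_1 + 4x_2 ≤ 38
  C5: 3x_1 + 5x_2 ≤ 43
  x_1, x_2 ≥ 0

Feasible with a bounded optimal solution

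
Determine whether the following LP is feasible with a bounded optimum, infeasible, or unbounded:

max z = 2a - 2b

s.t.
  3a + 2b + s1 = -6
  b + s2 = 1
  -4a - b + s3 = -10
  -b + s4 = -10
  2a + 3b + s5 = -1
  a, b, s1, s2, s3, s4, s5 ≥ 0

Infeasible (no feasible solution exists)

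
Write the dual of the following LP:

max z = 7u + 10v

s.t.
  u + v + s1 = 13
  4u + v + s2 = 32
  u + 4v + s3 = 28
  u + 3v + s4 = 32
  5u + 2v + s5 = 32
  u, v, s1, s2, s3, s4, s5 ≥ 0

Primal max cᵀx s.t. Ax ≤ b, x ≥ 0  →  Dual min bᵀy s.t. Aᵀy ≥ c, y ≥ 0.

Minimize: z = 13y1 + 32y2 + 28y3 + 32y4 + 32y5

Subject to:
  y1 + 4y2 + y3 + y4 + 5y5 ≥ 7
  y1 + y2 + 4y3 + 3y4 + 2y5 ≥ 10
  y1, y2, y3, y4, y5 ≥ 0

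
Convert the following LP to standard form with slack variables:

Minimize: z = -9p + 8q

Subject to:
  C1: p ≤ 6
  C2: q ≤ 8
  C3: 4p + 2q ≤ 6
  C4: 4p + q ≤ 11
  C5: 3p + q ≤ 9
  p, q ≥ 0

min z = -9p + 8q

s.t.
  p + s1 = 6
  q + s2 = 8
  4p + 2q + s3 = 6
  4p + q + s4 = 11
  3p + q + s5 = 9
  p, q, s1, s2, s3, s4, s5 ≥ 0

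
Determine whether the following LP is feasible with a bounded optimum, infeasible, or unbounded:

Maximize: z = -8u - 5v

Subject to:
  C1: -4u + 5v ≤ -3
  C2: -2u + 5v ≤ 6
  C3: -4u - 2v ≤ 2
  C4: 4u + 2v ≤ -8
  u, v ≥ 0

Infeasible (no feasible solution exists)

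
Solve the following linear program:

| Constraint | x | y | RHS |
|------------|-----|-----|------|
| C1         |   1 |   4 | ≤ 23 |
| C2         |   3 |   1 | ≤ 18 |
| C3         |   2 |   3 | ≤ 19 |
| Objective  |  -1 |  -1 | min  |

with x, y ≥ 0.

Evaluate the objective at each vertex of the feasible region:
  z(0, 0) = 0
  z(6, 0) = -6
  z(5, 3) = -8  ←
  z(1.4, 5.4) = -6.8
  z(0, 5.75) = -5.75
The minimum is at x = 5, y = 3.

x = 5, y = 3, z = -8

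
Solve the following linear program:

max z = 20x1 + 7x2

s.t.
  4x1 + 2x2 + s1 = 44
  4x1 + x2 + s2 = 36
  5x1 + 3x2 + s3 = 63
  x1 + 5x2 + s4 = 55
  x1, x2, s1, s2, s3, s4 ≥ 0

Evaluate the objective at each vertex of the feasible region:
  z(0, 0) = 0
  z(9, 0) = 180
  z(7, 8) = 196  ←
  z(6.111, 9.778) = 190.7
  z(0, 11) = 77
The maximum is at x1 = 7, x2 = 8.

x1 = 7, x2 = 8, z = 196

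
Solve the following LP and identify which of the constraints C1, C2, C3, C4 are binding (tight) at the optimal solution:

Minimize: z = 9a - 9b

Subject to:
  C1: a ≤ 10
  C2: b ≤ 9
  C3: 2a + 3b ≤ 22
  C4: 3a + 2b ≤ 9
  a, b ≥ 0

At a = 0, b = 4.5, compute slack b - a·x for each constraint:
  C1: 10 − 0 = 10  (slack)
  C2: 9 − 4.5 = 4.5  (slack)
  C3: 22 − 13.5 = 8.5  (slack)
  C4: 9 − 9 = 0  (binding)

Optimal: a = 0, b = 4.5
Binding: C4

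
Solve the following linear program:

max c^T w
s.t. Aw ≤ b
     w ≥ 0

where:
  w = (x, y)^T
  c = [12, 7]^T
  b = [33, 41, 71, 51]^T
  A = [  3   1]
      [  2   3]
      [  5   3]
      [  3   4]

Evaluate the objective at each vertex of the feasible region:
  z(0, 0) = 0
  z(11, 0) = 132
  z(9, 6) = 150  ←
  z(0, 12.75) = 89.25
The maximum is at x = 9, y = 6.

x = 9, y = 6, z = 150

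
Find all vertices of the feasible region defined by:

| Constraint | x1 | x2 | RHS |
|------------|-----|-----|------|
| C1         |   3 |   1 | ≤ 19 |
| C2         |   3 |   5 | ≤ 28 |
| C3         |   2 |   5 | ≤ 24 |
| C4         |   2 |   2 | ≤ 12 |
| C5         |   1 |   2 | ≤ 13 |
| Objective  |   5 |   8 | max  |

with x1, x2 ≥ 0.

(0, 0), (6, 0), (2, 4), (0, 4.8)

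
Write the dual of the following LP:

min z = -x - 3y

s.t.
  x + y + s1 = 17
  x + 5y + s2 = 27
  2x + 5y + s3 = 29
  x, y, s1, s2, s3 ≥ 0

Primal min cᵀx s.t. Ax ≤ b, x ≥ 0  →  Dual max −bᵀy s.t. Aᵀy ≥ −c, y ≥ 0.

Maximize: z = -17y1 - 27y2 - 29y3

Subject to:
  y1 + y2 + 2y3 ≥ 1
  y1 + 5y2 + 5y3 ≥ 3
  y1, y2, y3 ≥ 0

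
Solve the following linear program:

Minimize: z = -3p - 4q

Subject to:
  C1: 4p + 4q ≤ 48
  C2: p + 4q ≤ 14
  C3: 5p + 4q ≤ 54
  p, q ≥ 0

Evaluate the objective at each vertex of the feasible region:
  z(0, 0) = 0
  z(10.8, 0) = -32.4
  z(10, 1) = -34  ←
  z(0, 3.5) = -14
The minimum is at p = 10, q = 1.

p = 10, q = 1, z = -34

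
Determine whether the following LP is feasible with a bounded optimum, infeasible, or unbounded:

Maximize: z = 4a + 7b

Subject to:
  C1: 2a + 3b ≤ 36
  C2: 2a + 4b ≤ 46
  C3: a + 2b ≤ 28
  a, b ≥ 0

Feasible with a bounded optimal solution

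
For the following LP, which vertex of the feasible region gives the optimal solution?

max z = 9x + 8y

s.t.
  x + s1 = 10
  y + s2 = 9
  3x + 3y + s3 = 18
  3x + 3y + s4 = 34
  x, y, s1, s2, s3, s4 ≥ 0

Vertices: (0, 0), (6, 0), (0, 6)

Evaluate the objective at each vertex of the feasible region:
  z(0, 0) = 0
  z(6, 0) = 54  ←
  z(0, 6) = 48
The maximum is at x = 6, y = 0.

(6, 0)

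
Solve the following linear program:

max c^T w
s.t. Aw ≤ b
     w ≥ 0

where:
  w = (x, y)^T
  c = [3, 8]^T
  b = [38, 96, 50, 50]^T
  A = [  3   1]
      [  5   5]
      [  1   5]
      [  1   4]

Evaluate the objective at each vertex of the feasible region:
  z(0, 0) = 0
  z(12.67, 0) = 38
  z(10, 8) = 94  ←
  z(0, 10) = 80
The maximum is at x = 10, y = 8.

x = 10, y = 8, z = 94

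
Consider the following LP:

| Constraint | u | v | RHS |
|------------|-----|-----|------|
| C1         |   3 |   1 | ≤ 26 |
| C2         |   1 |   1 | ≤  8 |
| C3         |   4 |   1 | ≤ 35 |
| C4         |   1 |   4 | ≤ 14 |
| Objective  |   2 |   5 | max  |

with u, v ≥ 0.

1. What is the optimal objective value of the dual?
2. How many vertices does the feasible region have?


1. 22
2. 4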